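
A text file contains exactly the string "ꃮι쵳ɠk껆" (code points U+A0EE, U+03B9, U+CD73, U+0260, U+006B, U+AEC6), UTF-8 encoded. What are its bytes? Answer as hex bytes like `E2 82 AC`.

U+A0EE: 3-byte form → EA 83 AE.
U+03B9: 2-byte form → CE B9.
U+CD73: 3-byte form → EC B5 B3.
U+0260: 2-byte form → C9 A0.
U+006B: 1-byte form → 6B.
U+AEC6: 3-byte form → EA BB 86.
Concatenated (14 bytes): EA 83 AE CE B9 EC B5 B3 C9 A0 6B EA BB 86.

EA 83 AE CE B9 EC B5 B3 C9 A0 6B EA BB 86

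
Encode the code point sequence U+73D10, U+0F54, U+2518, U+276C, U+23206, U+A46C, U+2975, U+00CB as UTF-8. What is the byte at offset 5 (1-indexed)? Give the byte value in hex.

1-indexed offset 5 is 0-indexed offset 4.
U+73D10 → 4-byte form F1 B3 B4 90 at offsets 0–3.
U+0F54 → 3-byte form E0 BD 94 at offsets 4–6.
Offset 4 falls in char 2's range; it's byte 1 of E0 BD 94 = 0xE0.

0xE0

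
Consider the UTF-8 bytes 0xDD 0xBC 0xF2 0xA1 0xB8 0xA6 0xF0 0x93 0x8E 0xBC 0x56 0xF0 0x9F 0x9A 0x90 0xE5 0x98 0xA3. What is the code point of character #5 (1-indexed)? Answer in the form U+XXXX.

Offset 0: leading byte 0xDD = 11011101 → 2-byte char #1 = DD BC.
Offset 2: leading byte 0xF2 = 11110010 → 4-byte char #2 = F2 A1 B8 A6.
Offset 6: leading byte 0xF0 = 11110000 → 4-byte char #3 = F0 93 8E BC.
Offset 10: leading byte 0x56 = 01010110 → 1-byte char #4 = 56.
Offset 11: leading byte 0xF0 = 11110000 → 4-byte char #5 = F0 9F 9A 90.
Leading byte 0xF0 = 11110000 matches 11110xxx → 4-byte sequence.
Byte 1: 0xF0 = 11110000, payload 000 (3 bits).
Byte 2: 0x9F = 10011111 (10xxxxxx ✓), payload 011111.
Byte 3: 0x9A = 10011010 (10xxxxxx ✓), payload 011010.
Byte 4: 0x90 = 10010000 (10xxxxxx ✓), payload 010000.
Concatenate: 000011111011010010000 = 0x1F690 (21 bits → U+1F690).

U+1F690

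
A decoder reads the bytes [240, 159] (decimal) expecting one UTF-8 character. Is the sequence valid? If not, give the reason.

Leading byte 0xF0 = 11110000 → 4-byte form, but only 2 bytes are present.

invalid (sequence truncated)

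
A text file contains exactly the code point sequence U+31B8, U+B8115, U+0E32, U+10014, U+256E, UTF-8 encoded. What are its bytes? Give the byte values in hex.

U+31B8: 3-byte form → E3 86 B8.
U+B8115: 4-byte form → F2 B8 84 95.
U+0E32: 3-byte form → E0 B8 B2.
U+10014: 4-byte form → F0 90 80 94.
U+256E: 3-byte form → E2 95 AE.
Concatenated (17 bytes): E3 86 B8 F2 B8 84 95 E0 B8 B2 F0 90 80 94 E2 95 AE.

E3 86 B8 F2 B8 84 95 E0 B8 B2 F0 90 80 94 E2 95 AE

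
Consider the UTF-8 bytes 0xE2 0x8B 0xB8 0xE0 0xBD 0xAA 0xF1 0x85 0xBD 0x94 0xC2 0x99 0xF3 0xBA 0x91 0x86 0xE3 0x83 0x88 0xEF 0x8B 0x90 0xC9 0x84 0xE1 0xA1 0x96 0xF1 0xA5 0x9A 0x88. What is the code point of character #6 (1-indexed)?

Offset 0: leading byte 0xE2 = 11100010 → 3-byte char #1 = E2 8B B8.
Offset 3: leading byte 0xE0 = 11100000 → 3-byte char #2 = E0 BD AA.
Offset 6: leading byte 0xF1 = 11110001 → 4-byte char #3 = F1 85 BD 94.
Offset 10: leading byte 0xC2 = 11000010 → 2-byte char #4 = C2 99.
Offset 12: leading byte 0xF3 = 11110011 → 4-byte char #5 = F3 BA 91 86.
Offset 16: leading byte 0xE3 = 11100011 → 3-byte char #6 = E3 83 88.
Leading byte 0xE3 = 11100011 matches 1110xxxx → 3-byte sequence.
Byte 1: 0xE3 = 11100011, payload 0011 (4 bits).
Byte 2: 0x83 = 10000011 (10xxxxxx ✓), payload 000011.
Byte 3: 0x88 = 10001000 (10xxxxxx ✓), payload 001000.
Concatenate: 0011000011001000 = 0x30C8 (16 bits → U+30C8).

U+30C8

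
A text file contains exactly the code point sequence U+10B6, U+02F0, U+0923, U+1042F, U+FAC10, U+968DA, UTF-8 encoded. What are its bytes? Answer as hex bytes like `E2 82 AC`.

E1 82 B6 CB B0 E0 A4 A3 F0 90 90 AF F3 BA B0 90 F2 96 A3 9A

U+10B6: 3-byte form → E1 82 B6.
U+02F0: 2-byte form → CB B0.
U+0923: 3-byte form → E0 A4 A3.
U+1042F: 4-byte form → F0 90 90 AF.
U+FAC10: 4-byte form → F3 BA B0 90.
U+968DA: 4-byte form → F2 96 A3 9A.
Concatenated (20 bytes): E1 82 B6 CB B0 E0 A4 A3 F0 90 90 AF F3 BA B0 90 F2 96 A3 9A.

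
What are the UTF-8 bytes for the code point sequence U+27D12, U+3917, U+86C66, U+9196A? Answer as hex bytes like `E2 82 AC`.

U+27D12: 4-byte form → F0 A7 B4 92.
U+3917: 3-byte form → E3 A4 97.
U+86C66: 4-byte form → F2 86 B1 A6.
U+9196A: 4-byte form → F2 91 A5 AA.
Concatenated (15 bytes): F0 A7 B4 92 E3 A4 97 F2 86 B1 A6 F2 91 A5 AA.

F0 A7 B4 92 E3 A4 97 F2 86 B1 A6 F2 91 A5 AA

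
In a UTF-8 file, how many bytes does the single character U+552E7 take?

U+552E7 = 0x552E7. UTF-8 uses 1 byte below 0x80, 2 below 0x800, 3 below 0x10000, 4 up to 0x10FFFF. 0x552E7 is in U+10000–U+10FFFF → 4 bytes.

4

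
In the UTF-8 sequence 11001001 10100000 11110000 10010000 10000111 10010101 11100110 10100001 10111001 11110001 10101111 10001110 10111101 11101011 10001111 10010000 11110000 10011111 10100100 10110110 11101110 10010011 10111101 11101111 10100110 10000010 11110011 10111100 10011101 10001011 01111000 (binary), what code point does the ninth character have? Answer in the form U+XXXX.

U+FC74B

Offset 0: leading byte 0xC9 = 11001001 → 2-byte char #1 = C9 A0.
Offset 2: leading byte 0xF0 = 11110000 → 4-byte char #2 = F0 90 87 95.
Offset 6: leading byte 0xE6 = 11100110 → 3-byte char #3 = E6 A1 B9.
Offset 9: leading byte 0xF1 = 11110001 → 4-byte char #4 = F1 AF 8E BD.
Offset 13: leading byte 0xEB = 11101011 → 3-byte char #5 = EB 8F 90.
Offset 16: leading byte 0xF0 = 11110000 → 4-byte char #6 = F0 9F A4 B6.
Offset 20: leading byte 0xEE = 11101110 → 3-byte char #7 = EE 93 BD.
Offset 23: leading byte 0xEF = 11101111 → 3-byte char #8 = EF A6 82.
Offset 26: leading byte 0xF3 = 11110011 → 4-byte char #9 = F3 BC 9D 8B.
Leading byte 0xF3 = 11110011 matches 11110xxx → 4-byte sequence.
Byte 1: 0xF3 = 11110011, payload 011 (3 bits).
Byte 2: 0xBC = 10111100 (10xxxxxx ✓), payload 111100.
Byte 3: 0x9D = 10011101 (10xxxxxx ✓), payload 011101.
Byte 4: 0x8B = 10001011 (10xxxxxx ✓), payload 001011.
Concatenate: 011111100011101001011 = 0xFC74B (21 bits → U+FC74B).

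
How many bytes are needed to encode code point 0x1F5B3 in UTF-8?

4

U+1F5B3 = 0x1F5B3. UTF-8 uses 1 byte below 0x80, 2 below 0x800, 3 below 0x10000, 4 up to 0x10FFFF. 0x1F5B3 is in U+10000–U+10FFFF → 4 bytes.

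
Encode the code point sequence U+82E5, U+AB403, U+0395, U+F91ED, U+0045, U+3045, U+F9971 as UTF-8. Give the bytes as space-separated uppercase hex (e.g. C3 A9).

E8 8B A5 F2 AB 90 83 CE 95 F3 B9 87 AD 45 E3 81 85 F3 B9 A5 B1

U+82E5: 3-byte form → E8 8B A5.
U+AB403: 4-byte form → F2 AB 90 83.
U+0395: 2-byte form → CE 95.
U+F91ED: 4-byte form → F3 B9 87 AD.
U+0045: 1-byte form → 45.
U+3045: 3-byte form → E3 81 85.
U+F9971: 4-byte form → F3 B9 A5 B1.
Concatenated (21 bytes): E8 8B A5 F2 AB 90 83 CE 95 F3 B9 87 AD 45 E3 81 85 F3 B9 A5 B1.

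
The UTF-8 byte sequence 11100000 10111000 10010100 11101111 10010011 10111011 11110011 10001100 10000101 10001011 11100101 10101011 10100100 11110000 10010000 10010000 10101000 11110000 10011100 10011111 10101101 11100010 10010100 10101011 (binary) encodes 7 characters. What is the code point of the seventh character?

Offset 0: leading byte 0xE0 = 11100000 → 3-byte char #1 = E0 B8 94.
Offset 3: leading byte 0xEF = 11101111 → 3-byte char #2 = EF 93 BB.
Offset 6: leading byte 0xF3 = 11110011 → 4-byte char #3 = F3 8C 85 8B.
Offset 10: leading byte 0xE5 = 11100101 → 3-byte char #4 = E5 AB A4.
Offset 13: leading byte 0xF0 = 11110000 → 4-byte char #5 = F0 90 90 A8.
Offset 17: leading byte 0xF0 = 11110000 → 4-byte char #6 = F0 9C 9F AD.
Offset 21: leading byte 0xE2 = 11100010 → 3-byte char #7 = E2 94 AB.
Leading byte 0xE2 = 11100010 matches 1110xxxx → 3-byte sequence.
Byte 1: 0xE2 = 11100010, payload 0010 (4 bits).
Byte 2: 0x94 = 10010100 (10xxxxxx ✓), payload 010100.
Byte 3: 0xAB = 10101011 (10xxxxxx ✓), payload 101011.
Concatenate: 0010010100101011 = 0x252B (16 bits → U+252B).

U+252B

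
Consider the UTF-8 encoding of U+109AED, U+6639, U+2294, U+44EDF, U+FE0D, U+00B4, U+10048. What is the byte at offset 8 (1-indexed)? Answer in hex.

1-indexed offset 8 is 0-indexed offset 7.
U+109AED → 4-byte form F4 89 AB AD at offsets 0–3.
U+6639 → 3-byte form E6 98 B9 at offsets 4–6.
U+2294 → 3-byte form E2 8A 94 at offsets 7–9.
Offset 7 falls in char 3's range; it's byte 1 of E2 8A 94 = 0xE2.

0xE2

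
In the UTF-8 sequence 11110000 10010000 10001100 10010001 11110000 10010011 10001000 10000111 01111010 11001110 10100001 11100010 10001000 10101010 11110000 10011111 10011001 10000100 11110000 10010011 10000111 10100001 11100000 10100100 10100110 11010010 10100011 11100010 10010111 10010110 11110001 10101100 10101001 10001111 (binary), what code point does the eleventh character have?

U+6CA4F

Offset 0: leading byte 0xF0 = 11110000 → 4-byte char #1 = F0 90 8C 91.
Offset 4: leading byte 0xF0 = 11110000 → 4-byte char #2 = F0 93 88 87.
Offset 8: leading byte 0x7A = 01111010 → 1-byte char #3 = 7A.
Offset 9: leading byte 0xCE = 11001110 → 2-byte char #4 = CE A1.
Offset 11: leading byte 0xE2 = 11100010 → 3-byte char #5 = E2 88 AA.
Offset 14: leading byte 0xF0 = 11110000 → 4-byte char #6 = F0 9F 99 84.
Offset 18: leading byte 0xF0 = 11110000 → 4-byte char #7 = F0 93 87 A1.
Offset 22: leading byte 0xE0 = 11100000 → 3-byte char #8 = E0 A4 A6.
Offset 25: leading byte 0xD2 = 11010010 → 2-byte char #9 = D2 A3.
Offset 27: leading byte 0xE2 = 11100010 → 3-byte char #10 = E2 97 96.
Offset 30: leading byte 0xF1 = 11110001 → 4-byte char #11 = F1 AC A9 8F.
Leading byte 0xF1 = 11110001 matches 11110xxx → 4-byte sequence.
Byte 1: 0xF1 = 11110001, payload 001 (3 bits).
Byte 2: 0xAC = 10101100 (10xxxxxx ✓), payload 101100.
Byte 3: 0xA9 = 10101001 (10xxxxxx ✓), payload 101001.
Byte 4: 0x8F = 10001111 (10xxxxxx ✓), payload 001111.
Concatenate: 001101100101001001111 = 0x6CA4F (21 bits → U+6CA4F).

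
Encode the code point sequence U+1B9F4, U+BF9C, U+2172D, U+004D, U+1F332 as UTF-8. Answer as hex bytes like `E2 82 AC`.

U+1B9F4: 4-byte form → F0 9B A7 B4.
U+BF9C: 3-byte form → EB BE 9C.
U+2172D: 4-byte form → F0 A1 9C AD.
U+004D: 1-byte form → 4D.
U+1F332: 4-byte form → F0 9F 8C B2.
Concatenated (16 bytes): F0 9B A7 B4 EB BE 9C F0 A1 9C AD 4D F0 9F 8C B2.

F0 9B A7 B4 EB BE 9C F0 A1 9C AD 4D F0 9F 8C B2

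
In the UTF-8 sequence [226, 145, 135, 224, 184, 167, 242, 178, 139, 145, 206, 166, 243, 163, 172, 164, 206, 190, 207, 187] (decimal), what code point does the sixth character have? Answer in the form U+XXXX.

U+03BE

Offset 0: leading byte 0xE2 = 11100010 → 3-byte char #1 = E2 91 87.
Offset 3: leading byte 0xE0 = 11100000 → 3-byte char #2 = E0 B8 A7.
Offset 6: leading byte 0xF2 = 11110010 → 4-byte char #3 = F2 B2 8B 91.
Offset 10: leading byte 0xCE = 11001110 → 2-byte char #4 = CE A6.
Offset 12: leading byte 0xF3 = 11110011 → 4-byte char #5 = F3 A3 AC A4.
Offset 16: leading byte 0xCE = 11001110 → 2-byte char #6 = CE BE.
Leading byte 0xCE = 11001110 matches 110xxxxx → 2-byte sequence.
Byte 1: 0xCE = 11001110, payload 01110 (5 bits).
Byte 2: 0xBE = 10111110 (10xxxxxx ✓), payload 111110.
Concatenate: 01110111110 = 0x3BE (11 bits → U+03BE).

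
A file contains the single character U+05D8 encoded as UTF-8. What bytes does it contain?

D7 98

U+05D8 = 0x5D8 = 1496 decimal. In range U+0080–U+07FF → 2-byte form: 110xxxxx 10xxxxxx.
Binary (11 bits): 10111011000.
Split 5+6: 10111 | 011000.
Byte 1: 11010111 = 0xD7.
Byte 2: 10011000 = 0x98.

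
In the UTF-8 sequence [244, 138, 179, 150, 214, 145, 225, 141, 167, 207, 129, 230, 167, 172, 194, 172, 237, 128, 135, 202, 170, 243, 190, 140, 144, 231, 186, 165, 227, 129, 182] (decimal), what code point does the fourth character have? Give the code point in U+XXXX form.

Offset 0: leading byte 0xF4 = 11110100 → 4-byte char #1 = F4 8A B3 96.
Offset 4: leading byte 0xD6 = 11010110 → 2-byte char #2 = D6 91.
Offset 6: leading byte 0xE1 = 11100001 → 3-byte char #3 = E1 8D A7.
Offset 9: leading byte 0xCF = 11001111 → 2-byte char #4 = CF 81.
Leading byte 0xCF = 11001111 matches 110xxxxx → 2-byte sequence.
Byte 1: 0xCF = 11001111, payload 01111 (5 bits).
Byte 2: 0x81 = 10000001 (10xxxxxx ✓), payload 000001.
Concatenate: 01111000001 = 0x3C1 (11 bits → U+03C1).

U+03C1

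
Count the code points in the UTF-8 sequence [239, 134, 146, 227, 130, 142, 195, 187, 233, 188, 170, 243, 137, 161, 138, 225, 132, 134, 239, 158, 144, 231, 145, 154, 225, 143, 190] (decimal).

Byte at offset 0: 0xEF = 11101111 → 3-byte char (#1). Advance 3.
Byte at offset 3: 0xE3 = 11100011 → 3-byte char (#2). Advance 3.
Byte at offset 6: 0xC3 = 11000011 → 2-byte char (#3). Advance 2.
Byte at offset 8: 0xE9 = 11101001 → 3-byte char (#4). Advance 3.
Byte at offset 11: 0xF3 = 11110011 → 4-byte char (#5). Advance 4.
Byte at offset 15: 0xE1 = 11100001 → 3-byte char (#6). Advance 3.
Byte at offset 18: 0xEF = 11101111 → 3-byte char (#7). Advance 3.
Byte at offset 21: 0xE7 = 11100111 → 3-byte char (#8). Advance 3.
Byte at offset 24: 0xE1 = 11100001 → 3-byte char (#9). Advance 3.
Reached end at offset 27 after 9 code points.

9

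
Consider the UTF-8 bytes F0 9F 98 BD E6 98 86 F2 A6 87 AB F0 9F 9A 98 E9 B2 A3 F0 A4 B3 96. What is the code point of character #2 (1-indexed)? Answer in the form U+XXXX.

U+6606

Offset 0: leading byte 0xF0 = 11110000 → 4-byte char #1 = F0 9F 98 BD.
Offset 4: leading byte 0xE6 = 11100110 → 3-byte char #2 = E6 98 86.
Leading byte 0xE6 = 11100110 matches 1110xxxx → 3-byte sequence.
Byte 1: 0xE6 = 11100110, payload 0110 (4 bits).
Byte 2: 0x98 = 10011000 (10xxxxxx ✓), payload 011000.
Byte 3: 0x86 = 10000110 (10xxxxxx ✓), payload 000110.
Concatenate: 0110011000000110 = 0x6606 (16 bits → U+6606).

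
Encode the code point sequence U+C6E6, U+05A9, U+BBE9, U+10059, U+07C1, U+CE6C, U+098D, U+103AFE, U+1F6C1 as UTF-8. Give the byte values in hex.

U+C6E6: 3-byte form → EC 9B A6.
U+05A9: 2-byte form → D6 A9.
U+BBE9: 3-byte form → EB AF A9.
U+10059: 4-byte form → F0 90 81 99.
U+07C1: 2-byte form → DF 81.
U+CE6C: 3-byte form → EC B9 AC.
U+098D: 3-byte form → E0 A6 8D.
U+103AFE: 4-byte form → F4 83 AB BE.
U+1F6C1: 4-byte form → F0 9F 9B 81.
Concatenated (28 bytes): EC 9B A6 D6 A9 EB AF A9 F0 90 81 99 DF 81 EC B9 AC E0 A6 8D F4 83 AB BE F0 9F 9B 81.

EC 9B A6 D6 A9 EB AF A9 F0 90 81 99 DF 81 EC B9 AC E0 A6 8D F4 83 AB BE F0 9F 9B 81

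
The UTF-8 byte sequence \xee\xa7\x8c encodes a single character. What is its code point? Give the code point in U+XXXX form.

Leading byte 0xEE = 11101110 matches 1110xxxx → 3-byte sequence.
Byte 1: 0xEE = 11101110, payload 1110 (4 bits).
Byte 2: 0xA7 = 10100111 (10xxxxxx ✓), payload 100111.
Byte 3: 0x8C = 10001100 (10xxxxxx ✓), payload 001100.
Concatenate: 1110100111001100 = 0xE9CC (16 bits → U+E9CC).

U+E9CC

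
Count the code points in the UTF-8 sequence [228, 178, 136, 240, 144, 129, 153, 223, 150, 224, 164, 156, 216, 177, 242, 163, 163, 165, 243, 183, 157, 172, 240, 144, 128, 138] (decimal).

Byte at offset 0: 0xE4 = 11100100 → 3-byte char (#1). Advance 3.
Byte at offset 3: 0xF0 = 11110000 → 4-byte char (#2). Advance 4.
Byte at offset 7: 0xDF = 11011111 → 2-byte char (#3). Advance 2.
Byte at offset 9: 0xE0 = 11100000 → 3-byte char (#4). Advance 3.
Byte at offset 12: 0xD8 = 11011000 → 2-byte char (#5). Advance 2.
Byte at offset 14: 0xF2 = 11110010 → 4-byte char (#6). Advance 4.
Byte at offset 18: 0xF3 = 11110011 → 4-byte char (#7). Advance 4.
Byte at offset 22: 0xF0 = 11110000 → 4-byte char (#8). Advance 4.
Reached end at offset 26 after 8 code points.

8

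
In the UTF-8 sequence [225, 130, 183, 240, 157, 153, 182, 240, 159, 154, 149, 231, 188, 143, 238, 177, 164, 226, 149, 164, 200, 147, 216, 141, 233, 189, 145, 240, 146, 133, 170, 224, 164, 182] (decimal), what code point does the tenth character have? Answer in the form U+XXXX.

U+1216A

Offset 0: leading byte 0xE1 = 11100001 → 3-byte char #1 = E1 82 B7.
Offset 3: leading byte 0xF0 = 11110000 → 4-byte char #2 = F0 9D 99 B6.
Offset 7: leading byte 0xF0 = 11110000 → 4-byte char #3 = F0 9F 9A 95.
Offset 11: leading byte 0xE7 = 11100111 → 3-byte char #4 = E7 BC 8F.
Offset 14: leading byte 0xEE = 11101110 → 3-byte char #5 = EE B1 A4.
Offset 17: leading byte 0xE2 = 11100010 → 3-byte char #6 = E2 95 A4.
Offset 20: leading byte 0xC8 = 11001000 → 2-byte char #7 = C8 93.
Offset 22: leading byte 0xD8 = 11011000 → 2-byte char #8 = D8 8D.
Offset 24: leading byte 0xE9 = 11101001 → 3-byte char #9 = E9 BD 91.
Offset 27: leading byte 0xF0 = 11110000 → 4-byte char #10 = F0 92 85 AA.
Leading byte 0xF0 = 11110000 matches 11110xxx → 4-byte sequence.
Byte 1: 0xF0 = 11110000, payload 000 (3 bits).
Byte 2: 0x92 = 10010010 (10xxxxxx ✓), payload 010010.
Byte 3: 0x85 = 10000101 (10xxxxxx ✓), payload 000101.
Byte 4: 0xAA = 10101010 (10xxxxxx ✓), payload 101010.
Concatenate: 000010010000101101010 = 0x1216A (21 bits → U+1216A).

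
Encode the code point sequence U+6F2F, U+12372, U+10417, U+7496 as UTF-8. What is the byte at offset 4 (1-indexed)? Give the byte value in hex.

1-indexed offset 4 is 0-indexed offset 3.
U+6F2F → 3-byte form E6 BC AF at offsets 0–2.
U+12372 → 4-byte form F0 92 8D B2 at offsets 3–6.
Offset 3 falls in char 2's range; it's byte 1 of F0 92 8D B2 = 0xF0.

0xF0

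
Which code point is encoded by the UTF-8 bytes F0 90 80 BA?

U+1003A

Leading byte 0xF0 = 11110000 matches 11110xxx → 4-byte sequence.
Byte 1: 0xF0 = 11110000, payload 000 (3 bits).
Byte 2: 0x90 = 10010000 (10xxxxxx ✓), payload 010000.
Byte 3: 0x80 = 10000000 (10xxxxxx ✓), payload 000000.
Byte 4: 0xBA = 10111010 (10xxxxxx ✓), payload 111010.
Concatenate: 000010000000000111010 = 0x1003A (21 bits → U+1003A).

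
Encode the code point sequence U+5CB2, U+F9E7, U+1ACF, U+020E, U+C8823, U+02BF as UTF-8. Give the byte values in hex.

E5 B2 B2 EF A7 A7 E1 AB 8F C8 8E F3 88 A0 A3 CA BF

U+5CB2: 3-byte form → E5 B2 B2.
U+F9E7: 3-byte form → EF A7 A7.
U+1ACF: 3-byte form → E1 AB 8F.
U+020E: 2-byte form → C8 8E.
U+C8823: 4-byte form → F3 88 A0 A3.
U+02BF: 2-byte form → CA BF.
Concatenated (17 bytes): E5 B2 B2 EF A7 A7 E1 AB 8F C8 8E F3 88 A0 A3 CA BF.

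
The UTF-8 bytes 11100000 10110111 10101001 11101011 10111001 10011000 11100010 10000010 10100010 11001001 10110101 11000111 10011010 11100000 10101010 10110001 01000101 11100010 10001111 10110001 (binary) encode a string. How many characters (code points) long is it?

8

Byte at offset 0: 0xE0 = 11100000 → 3-byte char (#1). Advance 3.
Byte at offset 3: 0xEB = 11101011 → 3-byte char (#2). Advance 3.
Byte at offset 6: 0xE2 = 11100010 → 3-byte char (#3). Advance 3.
Byte at offset 9: 0xC9 = 11001001 → 2-byte char (#4). Advance 2.
Byte at offset 11: 0xC7 = 11000111 → 2-byte char (#5). Advance 2.
Byte at offset 13: 0xE0 = 11100000 → 3-byte char (#6). Advance 3.
Byte at offset 16: 0x45 = 01000101 → 1-byte char (#7). Advance 1.
Byte at offset 17: 0xE2 = 11100010 → 3-byte char (#8). Advance 3.
Reached end at offset 20 after 8 code points.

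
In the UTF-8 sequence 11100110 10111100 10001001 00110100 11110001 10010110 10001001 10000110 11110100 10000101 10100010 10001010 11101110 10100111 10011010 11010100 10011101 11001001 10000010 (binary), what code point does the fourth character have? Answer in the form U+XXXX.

U+10588A

Offset 0: leading byte 0xE6 = 11100110 → 3-byte char #1 = E6 BC 89.
Offset 3: leading byte 0x34 = 00110100 → 1-byte char #2 = 34.
Offset 4: leading byte 0xF1 = 11110001 → 4-byte char #3 = F1 96 89 86.
Offset 8: leading byte 0xF4 = 11110100 → 4-byte char #4 = F4 85 A2 8A.
Leading byte 0xF4 = 11110100 matches 11110xxx → 4-byte sequence.
Byte 1: 0xF4 = 11110100, payload 100 (3 bits).
Byte 2: 0x85 = 10000101 (10xxxxxx ✓), payload 000101.
Byte 3: 0xA2 = 10100010 (10xxxxxx ✓), payload 100010.
Byte 4: 0x8A = 10001010 (10xxxxxx ✓), payload 001010.
Concatenate: 100000101100010001010 = 0x10588A (21 bits → U+10588A).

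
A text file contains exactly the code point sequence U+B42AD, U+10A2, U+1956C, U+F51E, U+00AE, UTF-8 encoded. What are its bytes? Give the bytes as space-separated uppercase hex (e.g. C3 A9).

F2 B4 8A AD E1 82 A2 F0 99 95 AC EF 94 9E C2 AE

U+B42AD: 4-byte form → F2 B4 8A AD.
U+10A2: 3-byte form → E1 82 A2.
U+1956C: 4-byte form → F0 99 95 AC.
U+F51E: 3-byte form → EF 94 9E.
U+00AE: 2-byte form → C2 AE.
Concatenated (16 bytes): F2 B4 8A AD E1 82 A2 F0 99 95 AC EF 94 9E C2 AE.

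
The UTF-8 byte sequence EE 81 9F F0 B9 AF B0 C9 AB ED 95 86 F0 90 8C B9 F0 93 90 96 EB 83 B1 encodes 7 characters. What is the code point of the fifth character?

Offset 0: leading byte 0xEE = 11101110 → 3-byte char #1 = EE 81 9F.
Offset 3: leading byte 0xF0 = 11110000 → 4-byte char #2 = F0 B9 AF B0.
Offset 7: leading byte 0xC9 = 11001001 → 2-byte char #3 = C9 AB.
Offset 9: leading byte 0xED = 11101101 → 3-byte char #4 = ED 95 86.
Offset 12: leading byte 0xF0 = 11110000 → 4-byte char #5 = F0 90 8C B9.
Leading byte 0xF0 = 11110000 matches 11110xxx → 4-byte sequence.
Byte 1: 0xF0 = 11110000, payload 000 (3 bits).
Byte 2: 0x90 = 10010000 (10xxxxxx ✓), payload 010000.
Byte 3: 0x8C = 10001100 (10xxxxxx ✓), payload 001100.
Byte 4: 0xB9 = 10111001 (10xxxxxx ✓), payload 111001.
Concatenate: 000010000001100111001 = 0x10339 (21 bits → U+10339).

U+10339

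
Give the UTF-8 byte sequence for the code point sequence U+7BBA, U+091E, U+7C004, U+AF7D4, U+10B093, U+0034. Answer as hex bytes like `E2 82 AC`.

E7 AE BA E0 A4 9E F1 BC 80 84 F2 AF 9F 94 F4 8B 82 93 34

U+7BBA: 3-byte form → E7 AE BA.
U+091E: 3-byte form → E0 A4 9E.
U+7C004: 4-byte form → F1 BC 80 84.
U+AF7D4: 4-byte form → F2 AF 9F 94.
U+10B093: 4-byte form → F4 8B 82 93.
U+0034: 1-byte form → 34.
Concatenated (19 bytes): E7 AE BA E0 A4 9E F1 BC 80 84 F2 AF 9F 94 F4 8B 82 93 34.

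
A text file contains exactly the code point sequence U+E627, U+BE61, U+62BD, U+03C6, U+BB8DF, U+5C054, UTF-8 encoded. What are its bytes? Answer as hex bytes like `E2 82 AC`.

EE 98 A7 EB B9 A1 E6 8A BD CF 86 F2 BB A3 9F F1 9C 81 94

U+E627: 3-byte form → EE 98 A7.
U+BE61: 3-byte form → EB B9 A1.
U+62BD: 3-byte form → E6 8A BD.
U+03C6: 2-byte form → CF 86.
U+BB8DF: 4-byte form → F2 BB A3 9F.
U+5C054: 4-byte form → F1 9C 81 94.
Concatenated (19 bytes): EE 98 A7 EB B9 A1 E6 8A BD CF 86 F2 BB A3 9F F1 9C 81 94.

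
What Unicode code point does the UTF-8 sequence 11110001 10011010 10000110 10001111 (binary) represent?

U+5A18F

Leading byte 0xF1 = 11110001 matches 11110xxx → 4-byte sequence.
Byte 1: 0xF1 = 11110001, payload 001 (3 bits).
Byte 2: 0x9A = 10011010 (10xxxxxx ✓), payload 011010.
Byte 3: 0x86 = 10000110 (10xxxxxx ✓), payload 000110.
Byte 4: 0x8F = 10001111 (10xxxxxx ✓), payload 001111.
Concatenate: 001011010000110001111 = 0x5A18F (21 bits → U+5A18F).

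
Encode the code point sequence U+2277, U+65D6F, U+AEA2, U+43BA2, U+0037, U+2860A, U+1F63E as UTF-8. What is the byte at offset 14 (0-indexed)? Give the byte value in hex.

0x37

U+2277 → 3-byte form E2 89 B7 at offsets 0–2.
U+65D6F → 4-byte form F1 A5 B5 AF at offsets 3–6.
U+AEA2 → 3-byte form EA BA A2 at offsets 7–9.
U+43BA2 → 4-byte form F1 83 AE A2 at offsets 10–13.
U+0037 → 1-byte form 37 at offsets 14–14.
Offset 14 falls in char 5's range; it's byte 1 of 37 = 0x37.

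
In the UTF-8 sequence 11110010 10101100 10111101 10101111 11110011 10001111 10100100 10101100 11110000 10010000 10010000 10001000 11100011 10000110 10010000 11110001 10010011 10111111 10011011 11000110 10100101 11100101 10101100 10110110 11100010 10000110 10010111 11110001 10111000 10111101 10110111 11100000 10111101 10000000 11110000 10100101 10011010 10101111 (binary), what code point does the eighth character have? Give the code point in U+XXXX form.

Offset 0: leading byte 0xF2 = 11110010 → 4-byte char #1 = F2 AC BD AF.
Offset 4: leading byte 0xF3 = 11110011 → 4-byte char #2 = F3 8F A4 AC.
Offset 8: leading byte 0xF0 = 11110000 → 4-byte char #3 = F0 90 90 88.
Offset 12: leading byte 0xE3 = 11100011 → 3-byte char #4 = E3 86 90.
Offset 15: leading byte 0xF1 = 11110001 → 4-byte char #5 = F1 93 BF 9B.
Offset 19: leading byte 0xC6 = 11000110 → 2-byte char #6 = C6 A5.
Offset 21: leading byte 0xE5 = 11100101 → 3-byte char #7 = E5 AC B6.
Offset 24: leading byte 0xE2 = 11100010 → 3-byte char #8 = E2 86 97.
Leading byte 0xE2 = 11100010 matches 1110xxxx → 3-byte sequence.
Byte 1: 0xE2 = 11100010, payload 0010 (4 bits).
Byte 2: 0x86 = 10000110 (10xxxxxx ✓), payload 000110.
Byte 3: 0x97 = 10010111 (10xxxxxx ✓), payload 010111.
Concatenate: 0010000110010111 = 0x2197 (16 bits → U+2197).

U+2197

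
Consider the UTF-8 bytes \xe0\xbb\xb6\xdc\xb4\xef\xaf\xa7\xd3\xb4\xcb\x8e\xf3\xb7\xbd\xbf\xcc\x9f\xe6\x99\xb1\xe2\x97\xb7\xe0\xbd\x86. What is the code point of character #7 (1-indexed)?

U+031F

Offset 0: leading byte 0xE0 = 11100000 → 3-byte char #1 = E0 BB B6.
Offset 3: leading byte 0xDC = 11011100 → 2-byte char #2 = DC B4.
Offset 5: leading byte 0xEF = 11101111 → 3-byte char #3 = EF AF A7.
Offset 8: leading byte 0xD3 = 11010011 → 2-byte char #4 = D3 B4.
Offset 10: leading byte 0xCB = 11001011 → 2-byte char #5 = CB 8E.
Offset 12: leading byte 0xF3 = 11110011 → 4-byte char #6 = F3 B7 BD BF.
Offset 16: leading byte 0xCC = 11001100 → 2-byte char #7 = CC 9F.
Leading byte 0xCC = 11001100 matches 110xxxxx → 2-byte sequence.
Byte 1: 0xCC = 11001100, payload 01100 (5 bits).
Byte 2: 0x9F = 10011111 (10xxxxxx ✓), payload 011111.
Concatenate: 01100011111 = 0x31F (11 bits → U+031F).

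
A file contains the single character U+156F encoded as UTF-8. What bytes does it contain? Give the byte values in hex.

U+156F = 0x156F = 5487 decimal. In range U+0800–U+FFFF → 3-byte form: 1110xxxx 10xxxxxx 10xxxxxx.
Binary (16 bits): 0001010101101111.
Split 4+6+6: 0001 | 010101 | 101111.
Byte 1: 11100001 = 0xE1.
Byte 2: 10010101 = 0x95.
Byte 3: 10101111 = 0xAF.

E1 95 AF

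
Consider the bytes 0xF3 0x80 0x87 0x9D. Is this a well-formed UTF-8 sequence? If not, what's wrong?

valid

Leading byte 0xF3 = 11110011 → 4-byte form.
Continuation bytes 0x80=10000000, 0x87=10000111, 0x9D=10011101 all match 10xxxxxx.
Decoded value 0xC01DD is ≥ 0x10000 (shortest form) and not a surrogate.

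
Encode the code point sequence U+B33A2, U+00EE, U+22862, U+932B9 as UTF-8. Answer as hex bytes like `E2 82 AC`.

U+B33A2: 4-byte form → F2 B3 8E A2.
U+00EE: 2-byte form → C3 AE.
U+22862: 4-byte form → F0 A2 A1 A2.
U+932B9: 4-byte form → F2 93 8A B9.
Concatenated (14 bytes): F2 B3 8E A2 C3 AE F0 A2 A1 A2 F2 93 8A B9.

F2 B3 8E A2 C3 AE F0 A2 A1 A2 F2 93 8A B9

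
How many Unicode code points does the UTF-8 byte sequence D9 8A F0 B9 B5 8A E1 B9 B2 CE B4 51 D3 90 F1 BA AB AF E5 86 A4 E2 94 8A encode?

Byte at offset 0: 0xD9 = 11011001 → 2-byte char (#1). Advance 2.
Byte at offset 2: 0xF0 = 11110000 → 4-byte char (#2). Advance 4.
Byte at offset 6: 0xE1 = 11100001 → 3-byte char (#3). Advance 3.
Byte at offset 9: 0xCE = 11001110 → 2-byte char (#4). Advance 2.
Byte at offset 11: 0x51 = 01010001 → 1-byte char (#5). Advance 1.
Byte at offset 12: 0xD3 = 11010011 → 2-byte char (#6). Advance 2.
Byte at offset 14: 0xF1 = 11110001 → 4-byte char (#7). Advance 4.
Byte at offset 18: 0xE5 = 11100101 → 3-byte char (#8). Advance 3.
Byte at offset 21: 0xE2 = 11100010 → 3-byte char (#9). Advance 3.
Reached end at offset 24 after 9 code points.

9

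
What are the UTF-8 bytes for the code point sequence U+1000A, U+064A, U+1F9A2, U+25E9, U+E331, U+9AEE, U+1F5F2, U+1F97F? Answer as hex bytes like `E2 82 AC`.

F0 90 80 8A D9 8A F0 9F A6 A2 E2 97 A9 EE 8C B1 E9 AB AE F0 9F 97 B2 F0 9F A5 BF

U+1000A: 4-byte form → F0 90 80 8A.
U+064A: 2-byte form → D9 8A.
U+1F9A2: 4-byte form → F0 9F A6 A2.
U+25E9: 3-byte form → E2 97 A9.
U+E331: 3-byte form → EE 8C B1.
U+9AEE: 3-byte form → E9 AB AE.
U+1F5F2: 4-byte form → F0 9F 97 B2.
U+1F97F: 4-byte form → F0 9F A5 BF.
Concatenated (27 bytes): F0 90 80 8A D9 8A F0 9F A6 A2 E2 97 A9 EE 8C B1 E9 AB AE F0 9F 97 B2 F0 9F A5 BF.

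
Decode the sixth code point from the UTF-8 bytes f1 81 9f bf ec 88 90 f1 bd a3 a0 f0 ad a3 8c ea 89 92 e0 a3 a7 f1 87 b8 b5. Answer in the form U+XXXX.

Offset 0: leading byte 0xF1 = 11110001 → 4-byte char #1 = F1 81 9F BF.
Offset 4: leading byte 0xEC = 11101100 → 3-byte char #2 = EC 88 90.
Offset 7: leading byte 0xF1 = 11110001 → 4-byte char #3 = F1 BD A3 A0.
Offset 11: leading byte 0xF0 = 11110000 → 4-byte char #4 = F0 AD A3 8C.
Offset 15: leading byte 0xEA = 11101010 → 3-byte char #5 = EA 89 92.
Offset 18: leading byte 0xE0 = 11100000 → 3-byte char #6 = E0 A3 A7.
Leading byte 0xE0 = 11100000 matches 1110xxxx → 3-byte sequence.
Byte 1: 0xE0 = 11100000, payload 0000 (4 bits).
Byte 2: 0xA3 = 10100011 (10xxxxxx ✓), payload 100011.
Byte 3: 0xA7 = 10100111 (10xxxxxx ✓), payload 100111.
Concatenate: 0000100011100111 = 0x8E7 (16 bits → U+08E7).

U+08E7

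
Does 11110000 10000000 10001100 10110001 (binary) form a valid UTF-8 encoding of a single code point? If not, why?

invalid (overlong encoding)

Leading byte 0xF0 = 11110000 → 4-byte form.
Continuation bytes all match 10xxxxxx. Payload decodes to 0x331.
But 0x331 < 0x10000, the minimum for a 4-byte sequence — this is an overlong encoding.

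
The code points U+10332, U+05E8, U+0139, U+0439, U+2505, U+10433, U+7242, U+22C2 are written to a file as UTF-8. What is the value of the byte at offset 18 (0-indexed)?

U+10332 → 4-byte form F0 90 8C B2 at offsets 0–3.
U+05E8 → 2-byte form D7 A8 at offsets 4–5.
U+0139 → 2-byte form C4 B9 at offsets 6–7.
U+0439 → 2-byte form D0 B9 at offsets 8–9.
U+2505 → 3-byte form E2 94 85 at offsets 10–12.
U+10433 → 4-byte form F0 90 90 B3 at offsets 13–16.
U+7242 → 3-byte form E7 89 82 at offsets 17–19.
Offset 18 falls in char 7's range; it's byte 2 of E7 89 82 = 0x89.

0x89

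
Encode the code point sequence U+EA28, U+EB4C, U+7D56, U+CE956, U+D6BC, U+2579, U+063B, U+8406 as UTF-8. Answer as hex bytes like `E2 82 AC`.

EE A8 A8 EE AD 8C E7 B5 96 F3 8E A5 96 ED 9A BC E2 95 B9 D8 BB E8 90 86

U+EA28: 3-byte form → EE A8 A8.
U+EB4C: 3-byte form → EE AD 8C.
U+7D56: 3-byte form → E7 B5 96.
U+CE956: 4-byte form → F3 8E A5 96.
U+D6BC: 3-byte form → ED 9A BC.
U+2579: 3-byte form → E2 95 B9.
U+063B: 2-byte form → D8 BB.
U+8406: 3-byte form → E8 90 86.
Concatenated (24 bytes): EE A8 A8 EE AD 8C E7 B5 96 F3 8E A5 96 ED 9A BC E2 95 B9 D8 BB E8 90 86.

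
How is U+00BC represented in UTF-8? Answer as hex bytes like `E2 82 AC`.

C2 BC

U+00BC = 0xBC = 188 decimal. In range U+0080–U+07FF → 2-byte form: 110xxxxx 10xxxxxx.
Binary (11 bits): 00010111100.
Split 5+6: 00010 | 111100.
Byte 1: 11000010 = 0xC2.
Byte 2: 10111100 = 0xBC.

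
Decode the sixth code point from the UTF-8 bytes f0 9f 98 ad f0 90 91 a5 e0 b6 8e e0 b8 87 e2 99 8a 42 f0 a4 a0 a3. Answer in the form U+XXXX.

Offset 0: leading byte 0xF0 = 11110000 → 4-byte char #1 = F0 9F 98 AD.
Offset 4: leading byte 0xF0 = 11110000 → 4-byte char #2 = F0 90 91 A5.
Offset 8: leading byte 0xE0 = 11100000 → 3-byte char #3 = E0 B6 8E.
Offset 11: leading byte 0xE0 = 11100000 → 3-byte char #4 = E0 B8 87.
Offset 14: leading byte 0xE2 = 11100010 → 3-byte char #5 = E2 99 8A.
Offset 17: leading byte 0x42 = 01000010 → 1-byte char #6 = 42.
Leading byte 0x42 = 01000010 matches 0xxxxxxx → 1-byte sequence.
Byte 1: 0x42 = 01000010, payload 1000010 (7 bits).
Concatenate: 1000010 = 0x42 (7 bits → U+0042).

U+0042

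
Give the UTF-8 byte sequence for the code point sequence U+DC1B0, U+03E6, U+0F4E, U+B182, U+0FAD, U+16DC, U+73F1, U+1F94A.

U+DC1B0: 4-byte form → F3 9C 86 B0.
U+03E6: 2-byte form → CF A6.
U+0F4E: 3-byte form → E0 BD 8E.
U+B182: 3-byte form → EB 86 82.
U+0FAD: 3-byte form → E0 BE AD.
U+16DC: 3-byte form → E1 9B 9C.
U+73F1: 3-byte form → E7 8F B1.
U+1F94A: 4-byte form → F0 9F A5 8A.
Concatenated (25 bytes): F3 9C 86 B0 CF A6 E0 BD 8E EB 86 82 E0 BE AD E1 9B 9C E7 8F B1 F0 9F A5 8A.

F3 9C 86 B0 CF A6 E0 BD 8E EB 86 82 E0 BE AD E1 9B 9C E7 8F B1 F0 9F A5 8A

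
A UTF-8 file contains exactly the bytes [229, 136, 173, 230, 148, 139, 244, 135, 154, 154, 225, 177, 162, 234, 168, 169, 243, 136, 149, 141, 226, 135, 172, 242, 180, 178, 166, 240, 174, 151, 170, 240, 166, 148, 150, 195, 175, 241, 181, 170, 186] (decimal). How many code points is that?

Byte at offset 0: 0xE5 = 11100101 → 3-byte char (#1). Advance 3.
Byte at offset 3: 0xE6 = 11100110 → 3-byte char (#2). Advance 3.
Byte at offset 6: 0xF4 = 11110100 → 4-byte char (#3). Advance 4.
Byte at offset 10: 0xE1 = 11100001 → 3-byte char (#4). Advance 3.
Byte at offset 13: 0xEA = 11101010 → 3-byte char (#5). Advance 3.
Byte at offset 16: 0xF3 = 11110011 → 4-byte char (#6). Advance 4.
Byte at offset 20: 0xE2 = 11100010 → 3-byte char (#7). Advance 3.
Byte at offset 23: 0xF2 = 11110010 → 4-byte char (#8). Advance 4.
Byte at offset 27: 0xF0 = 11110000 → 4-byte char (#9). Advance 4.
Byte at offset 31: 0xF0 = 11110000 → 4-byte char (#10). Advance 4.
Byte at offset 35: 0xC3 = 11000011 → 2-byte char (#11). Advance 2.
Byte at offset 37: 0xF1 = 11110001 → 4-byte char (#12). Advance 4.
Reached end at offset 41 after 12 code points.

12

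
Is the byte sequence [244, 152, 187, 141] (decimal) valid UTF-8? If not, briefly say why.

invalid (encodes a value above U+10FFFF)

Leading byte 0xF4 = 11110100 → 4-byte form.
Payload = 0x118ECD, which exceeds U+10FFFF, the maximum Unicode code point. (Leading bytes F5–FF, or F4 followed by ≥ 0x90, are invalid.)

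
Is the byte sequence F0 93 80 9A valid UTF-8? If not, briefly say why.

Leading byte 0xF0 = 11110000 → 4-byte form.
Continuation bytes 0x93=10010011, 0x80=10000000, 0x9A=10011010 all match 10xxxxxx.
Decoded value 0x1301A is ≥ 0x10000 (shortest form) and not a surrogate.

valid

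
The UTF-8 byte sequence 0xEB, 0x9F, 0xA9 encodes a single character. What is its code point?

Leading byte 0xEB = 11101011 matches 1110xxxx → 3-byte sequence.
Byte 1: 0xEB = 11101011, payload 1011 (4 bits).
Byte 2: 0x9F = 10011111 (10xxxxxx ✓), payload 011111.
Byte 3: 0xA9 = 10101001 (10xxxxxx ✓), payload 101001.
Concatenate: 1011011111101001 = 0xB7E9 (16 bits → U+B7E9).

U+B7E9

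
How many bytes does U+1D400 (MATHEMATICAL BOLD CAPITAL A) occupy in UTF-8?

4

U+1D400 = 0x1D400. UTF-8 uses 1 byte below 0x80, 2 below 0x800, 3 below 0x10000, 4 up to 0x10FFFF. 0x1D400 is in U+10000–U+10FFFF → 4 bytes.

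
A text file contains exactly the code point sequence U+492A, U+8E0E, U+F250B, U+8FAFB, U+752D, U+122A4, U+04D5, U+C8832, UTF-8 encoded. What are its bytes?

E4 A4 AA E8 B8 8E F3 B2 94 8B F2 8F AB BB E7 94 AD F0 92 8A A4 D3 95 F3 88 A0 B2

U+492A: 3-byte form → E4 A4 AA.
U+8E0E: 3-byte form → E8 B8 8E.
U+F250B: 4-byte form → F3 B2 94 8B.
U+8FAFB: 4-byte form → F2 8F AB BB.
U+752D: 3-byte form → E7 94 AD.
U+122A4: 4-byte form → F0 92 8A A4.
U+04D5: 2-byte form → D3 95.
U+C8832: 4-byte form → F3 88 A0 B2.
Concatenated (27 bytes): E4 A4 AA E8 B8 8E F3 B2 94 8B F2 8F AB BB E7 94 AD F0 92 8A A4 D3 95 F3 88 A0 B2.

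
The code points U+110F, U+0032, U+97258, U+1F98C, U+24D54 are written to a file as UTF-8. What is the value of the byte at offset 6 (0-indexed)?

U+110F → 3-byte form E1 84 8F at offsets 0–2.
U+0032 → 1-byte form 32 at offsets 3–3.
U+97258 → 4-byte form F2 97 89 98 at offsets 4–7.
Offset 6 falls in char 3's range; it's byte 3 of F2 97 89 98 = 0x89.

0x89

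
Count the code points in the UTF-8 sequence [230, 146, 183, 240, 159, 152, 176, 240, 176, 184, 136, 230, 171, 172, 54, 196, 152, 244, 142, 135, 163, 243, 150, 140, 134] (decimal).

8

Byte at offset 0: 0xE6 = 11100110 → 3-byte char (#1). Advance 3.
Byte at offset 3: 0xF0 = 11110000 → 4-byte char (#2). Advance 4.
Byte at offset 7: 0xF0 = 11110000 → 4-byte char (#3). Advance 4.
Byte at offset 11: 0xE6 = 11100110 → 3-byte char (#4). Advance 3.
Byte at offset 14: 0x36 = 00110110 → 1-byte char (#5). Advance 1.
Byte at offset 15: 0xC4 = 11000100 → 2-byte char (#6). Advance 2.
Byte at offset 17: 0xF4 = 11110100 → 4-byte char (#7). Advance 4.
Byte at offset 21: 0xF3 = 11110011 → 4-byte char (#8). Advance 4.
Reached end at offset 25 after 8 code points.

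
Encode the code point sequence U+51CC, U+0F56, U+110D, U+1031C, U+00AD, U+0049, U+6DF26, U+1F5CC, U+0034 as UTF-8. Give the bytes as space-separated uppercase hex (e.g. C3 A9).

E5 87 8C E0 BD 96 E1 84 8D F0 90 8C 9C C2 AD 49 F1 AD BC A6 F0 9F 97 8C 34

U+51CC: 3-byte form → E5 87 8C.
U+0F56: 3-byte form → E0 BD 96.
U+110D: 3-byte form → E1 84 8D.
U+1031C: 4-byte form → F0 90 8C 9C.
U+00AD: 2-byte form → C2 AD.
U+0049: 1-byte form → 49.
U+6DF26: 4-byte form → F1 AD BC A6.
U+1F5CC: 4-byte form → F0 9F 97 8C.
U+0034: 1-byte form → 34.
Concatenated (25 bytes): E5 87 8C E0 BD 96 E1 84 8D F0 90 8C 9C C2 AD 49 F1 AD BC A6 F0 9F 97 8C 34.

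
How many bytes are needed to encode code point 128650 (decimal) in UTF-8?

U+1F68A = 0x1F68A. UTF-8 uses 1 byte below 0x80, 2 below 0x800, 3 below 0x10000, 4 up to 0x10FFFF. 0x1F68A is in U+10000–U+10FFFF → 4 bytes.

4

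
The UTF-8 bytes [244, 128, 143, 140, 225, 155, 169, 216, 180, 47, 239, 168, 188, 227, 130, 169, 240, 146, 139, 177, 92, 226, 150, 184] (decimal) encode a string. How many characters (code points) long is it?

Byte at offset 0: 0xF4 = 11110100 → 4-byte char (#1). Advance 4.
Byte at offset 4: 0xE1 = 11100001 → 3-byte char (#2). Advance 3.
Byte at offset 7: 0xD8 = 11011000 → 2-byte char (#3). Advance 2.
Byte at offset 9: 0x2F = 00101111 → 1-byte char (#4). Advance 1.
Byte at offset 10: 0xEF = 11101111 → 3-byte char (#5). Advance 3.
Byte at offset 13: 0xE3 = 11100011 → 3-byte char (#6). Advance 3.
Byte at offset 16: 0xF0 = 11110000 → 4-byte char (#7). Advance 4.
Byte at offset 20: 0x5C = 01011100 → 1-byte char (#8). Advance 1.
Byte at offset 21: 0xE2 = 11100010 → 3-byte char (#9). Advance 3.
Reached end at offset 24 after 9 code points.

9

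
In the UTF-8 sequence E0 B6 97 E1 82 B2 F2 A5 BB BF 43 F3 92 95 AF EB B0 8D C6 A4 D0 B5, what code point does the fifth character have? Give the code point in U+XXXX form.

U+D256F

Offset 0: leading byte 0xE0 = 11100000 → 3-byte char #1 = E0 B6 97.
Offset 3: leading byte 0xE1 = 11100001 → 3-byte char #2 = E1 82 B2.
Offset 6: leading byte 0xF2 = 11110010 → 4-byte char #3 = F2 A5 BB BF.
Offset 10: leading byte 0x43 = 01000011 → 1-byte char #4 = 43.
Offset 11: leading byte 0xF3 = 11110011 → 4-byte char #5 = F3 92 95 AF.
Leading byte 0xF3 = 11110011 matches 11110xxx → 4-byte sequence.
Byte 1: 0xF3 = 11110011, payload 011 (3 bits).
Byte 2: 0x92 = 10010010 (10xxxxxx ✓), payload 010010.
Byte 3: 0x95 = 10010101 (10xxxxxx ✓), payload 010101.
Byte 4: 0xAF = 10101111 (10xxxxxx ✓), payload 101111.
Concatenate: 011010010010101101111 = 0xD256F (21 bits → U+D256F).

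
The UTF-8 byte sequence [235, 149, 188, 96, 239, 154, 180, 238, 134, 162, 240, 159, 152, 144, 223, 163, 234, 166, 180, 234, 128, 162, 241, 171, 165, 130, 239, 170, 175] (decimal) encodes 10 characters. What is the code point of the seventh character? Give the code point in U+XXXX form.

U+A9B4

Offset 0: leading byte 0xEB = 11101011 → 3-byte char #1 = EB 95 BC.
Offset 3: leading byte 0x60 = 01100000 → 1-byte char #2 = 60.
Offset 4: leading byte 0xEF = 11101111 → 3-byte char #3 = EF 9A B4.
Offset 7: leading byte 0xEE = 11101110 → 3-byte char #4 = EE 86 A2.
Offset 10: leading byte 0xF0 = 11110000 → 4-byte char #5 = F0 9F 98 90.
Offset 14: leading byte 0xDF = 11011111 → 2-byte char #6 = DF A3.
Offset 16: leading byte 0xEA = 11101010 → 3-byte char #7 = EA A6 B4.
Leading byte 0xEA = 11101010 matches 1110xxxx → 3-byte sequence.
Byte 1: 0xEA = 11101010, payload 1010 (4 bits).
Byte 2: 0xA6 = 10100110 (10xxxxxx ✓), payload 100110.
Byte 3: 0xB4 = 10110100 (10xxxxxx ✓), payload 110100.
Concatenate: 1010100110110100 = 0xA9B4 (16 bits → U+A9B4).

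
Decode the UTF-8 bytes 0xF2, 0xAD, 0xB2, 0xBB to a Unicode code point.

Leading byte 0xF2 = 11110010 matches 11110xxx → 4-byte sequence.
Byte 1: 0xF2 = 11110010, payload 010 (3 bits).
Byte 2: 0xAD = 10101101 (10xxxxxx ✓), payload 101101.
Byte 3: 0xB2 = 10110010 (10xxxxxx ✓), payload 110010.
Byte 4: 0xBB = 10111011 (10xxxxxx ✓), payload 111011.
Concatenate: 010101101110010111011 = 0xADCBB (21 bits → U+ADCBB).

U+ADCBB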